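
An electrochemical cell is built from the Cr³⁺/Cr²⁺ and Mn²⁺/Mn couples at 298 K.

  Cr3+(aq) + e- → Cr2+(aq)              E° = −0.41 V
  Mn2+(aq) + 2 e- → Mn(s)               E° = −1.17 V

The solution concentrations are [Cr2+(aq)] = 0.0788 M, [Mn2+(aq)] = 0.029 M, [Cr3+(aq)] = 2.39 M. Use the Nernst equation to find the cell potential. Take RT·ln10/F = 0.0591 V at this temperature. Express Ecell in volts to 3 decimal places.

The Cr³⁺/Cr²⁺ couple has the more positive E°, so it is the cathode; Mn²⁺/Mn is the anode.
E°cell = −0.41 − (−1.17) = +0.76 V, with n = 2 electrons transferred.
The balanced reaction is 2 Cr3+(aq) + Mn(s) → 2 Cr2+(aq) + Mn2+(aq), so Q = ([Cr2+(aq)]^2·[Mn2+(aq)]) / [Cr3+(aq)]^2 = 3.15×10^−5 and log Q = −4.501.
Applying E = E° − (RT ln10/nF)·log Q gives +0.76 − (0.0591/2)(−4.501) = +0.893 V.

+0.893 V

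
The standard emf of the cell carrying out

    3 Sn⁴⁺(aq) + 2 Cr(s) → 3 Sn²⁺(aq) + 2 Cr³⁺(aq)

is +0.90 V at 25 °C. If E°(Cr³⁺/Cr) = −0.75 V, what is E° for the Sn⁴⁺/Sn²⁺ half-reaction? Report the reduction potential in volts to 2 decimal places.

In the reaction as written the Sn⁴⁺/Sn²⁺ couple is reduced (cathode) and Cr³⁺/Cr is oxidized (anode), so E°cell = E°(Sn⁴⁺/Sn²⁺) − E°(Cr³⁺/Cr).
E°(Sn⁴⁺/Sn²⁺) = E°cell + E°(anode) = +0.90 + (−0.75) = +0.15 V.

+0.15 V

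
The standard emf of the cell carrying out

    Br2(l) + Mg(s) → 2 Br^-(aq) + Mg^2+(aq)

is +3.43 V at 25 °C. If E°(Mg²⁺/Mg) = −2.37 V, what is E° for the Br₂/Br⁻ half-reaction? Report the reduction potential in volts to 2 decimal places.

In the reaction as written the Br₂/Br⁻ couple is reduced (cathode) and Mg²⁺/Mg is oxidized (anode), so E°cell = E°(Br₂/Br⁻) − E°(Mg²⁺/Mg).
E°(Br₂/Br⁻) = E°cell + E°(anode) = +3.43 + (−2.37) = +1.06 V.

+1.06 V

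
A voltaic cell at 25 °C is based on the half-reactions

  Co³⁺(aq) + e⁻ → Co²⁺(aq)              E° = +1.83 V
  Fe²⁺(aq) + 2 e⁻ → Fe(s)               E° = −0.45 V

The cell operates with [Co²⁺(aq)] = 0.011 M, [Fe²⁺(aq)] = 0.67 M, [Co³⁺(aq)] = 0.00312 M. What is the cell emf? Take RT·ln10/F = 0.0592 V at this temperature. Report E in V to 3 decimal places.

The Co³⁺/Co²⁺ couple has the more positive E°, so it is the cathode; Fe²⁺/Fe is the anode.
The standard potential is +1.83 − (−0.45) = +2.28 V and the balanced reaction transfers n = 2 electrons.
For the overall reaction 2 Co³⁺(aq) + Fe(s) → 2 Co²⁺(aq) + Fe²⁺(aq), Q = ([Co²⁺(aq)]^2·[Fe²⁺(aq)]) / [Co³⁺(aq)]^2 = 8.33, giving log Q = 0.921.
By the Nernst equation, E = +2.28 − (0.0592/2)·(0.921) = +2.253 V.

+2.253 V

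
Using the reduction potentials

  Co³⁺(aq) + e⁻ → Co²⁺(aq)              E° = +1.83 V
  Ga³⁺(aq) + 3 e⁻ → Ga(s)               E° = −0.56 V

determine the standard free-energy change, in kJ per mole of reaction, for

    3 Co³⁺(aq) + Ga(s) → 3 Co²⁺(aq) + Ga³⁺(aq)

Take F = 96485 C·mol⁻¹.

In the reaction as written Co³⁺(aq) is reduced, so the Co³⁺/Co²⁺ couple is the cathode and Ga³⁺/Ga is the anode.
E°cell = +1.83 − (−0.56) = +2.39 V; balancing electrons gives n = 3.
ΔG° = −nFE°cell = −(3)(96485)(+2.39) J/mol = −692 kJ/mol.

−692 kJ/mol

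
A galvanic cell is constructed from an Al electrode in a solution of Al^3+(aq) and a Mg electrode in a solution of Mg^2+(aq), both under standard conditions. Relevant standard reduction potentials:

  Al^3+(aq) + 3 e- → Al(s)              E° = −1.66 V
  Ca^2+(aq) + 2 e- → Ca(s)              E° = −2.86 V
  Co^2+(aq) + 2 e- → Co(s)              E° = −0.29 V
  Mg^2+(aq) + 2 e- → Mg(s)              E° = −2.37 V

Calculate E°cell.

Of the two couples in this cell, the one with the more positive reduction potential is reduced at the cathode: here that is Al³⁺/Al (−1.66 V); Mg²⁺/Mg (−2.37 V) is the anode.
E°cell = E°(cathode) − E°(anode) = −1.66 − (−2.37) = +0.71 V.

+0.71 V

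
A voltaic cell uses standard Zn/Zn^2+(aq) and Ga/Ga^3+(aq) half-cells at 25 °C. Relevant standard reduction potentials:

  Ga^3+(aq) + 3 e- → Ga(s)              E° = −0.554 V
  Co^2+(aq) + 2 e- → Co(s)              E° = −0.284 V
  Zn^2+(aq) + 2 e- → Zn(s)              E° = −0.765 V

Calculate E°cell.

The Ga³⁺/Ga couple has the higher E°, so Ga ion is reduced (cathode) and Zn is oxidized (anode).
E°cell = E°(cathode) − E°(anode) = −0.554 − (−0.765) = +0.211 V.

+0.211 V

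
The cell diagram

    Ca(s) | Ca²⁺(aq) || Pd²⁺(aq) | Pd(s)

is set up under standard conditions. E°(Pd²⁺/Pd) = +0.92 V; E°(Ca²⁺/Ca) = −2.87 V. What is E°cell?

+3.79 V

By convention the left-hand electrode in cell notation is the anode (oxidation) and the right-hand electrode is the cathode (reduction).
E°cell = E°(right) − E°(left) = +0.92 − (−2.87) = +3.79 V.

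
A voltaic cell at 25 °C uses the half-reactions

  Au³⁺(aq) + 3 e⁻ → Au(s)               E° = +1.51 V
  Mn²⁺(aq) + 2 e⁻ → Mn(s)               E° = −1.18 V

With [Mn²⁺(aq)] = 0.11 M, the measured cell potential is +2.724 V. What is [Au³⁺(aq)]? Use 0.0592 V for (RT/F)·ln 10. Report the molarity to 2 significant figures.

Au³⁺/Au is the cathode (higher E°); E°cell = +1.51 − (−1.18) = +2.69 V with n = 6.
Rearranging E = E° − (0.0592/n)·log Q gives log Q = 6(+2.69 − (+2.724))/0.0592 = −3.446.
The balanced reaction is 2 Au³⁺(aq) + 3 Mn(s) → 2 Au(s) + 3 Mn²⁺(aq), so Q = [Mn²⁺(aq)]^3 / [Au³⁺(aq)]^2.
Substituting the known concentrations and solving, log [Au³⁺(aq)] = 0.285 and [Au³⁺(aq)] = 1.9 M.

1.9 M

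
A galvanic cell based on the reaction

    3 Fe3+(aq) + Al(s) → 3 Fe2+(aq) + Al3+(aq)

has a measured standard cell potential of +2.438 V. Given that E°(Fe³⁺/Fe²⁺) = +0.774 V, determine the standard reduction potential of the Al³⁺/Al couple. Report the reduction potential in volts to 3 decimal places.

In the reaction as written the Fe³⁺/Fe²⁺ couple is reduced (cathode) and Al³⁺/Al is oxidized (anode), so E°cell = E°(Fe³⁺/Fe²⁺) − E°(Al³⁺/Al).
E°(Al³⁺/Al) = E°(cathode) − E°cell = +0.774 − (+2.438) = −1.664 V.

−1.664 V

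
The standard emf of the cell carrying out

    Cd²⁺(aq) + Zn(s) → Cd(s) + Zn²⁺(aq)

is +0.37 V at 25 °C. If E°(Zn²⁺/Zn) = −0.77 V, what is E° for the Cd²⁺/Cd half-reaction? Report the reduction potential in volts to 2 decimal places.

In the reaction as written the Cd²⁺/Cd couple is reduced (cathode) and Zn²⁺/Zn is oxidized (anode), so E°cell = E°(Cd²⁺/Cd) − E°(Zn²⁺/Zn).
E°(Cd²⁺/Cd) = E°cell + E°(anode) = +0.37 + (−0.77) = −0.40 V.

−0.40 V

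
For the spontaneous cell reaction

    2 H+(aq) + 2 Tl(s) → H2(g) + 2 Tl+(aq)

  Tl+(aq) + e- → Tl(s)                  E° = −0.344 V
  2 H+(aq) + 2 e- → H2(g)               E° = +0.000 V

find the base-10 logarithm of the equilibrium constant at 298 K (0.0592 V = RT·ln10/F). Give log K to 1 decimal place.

The 2H⁺/H₂ couple is reduced (cathode); E°cell = +0.000 − (−0.344) = +0.344 V with n = 2.
At equilibrium E = 0, so log K = nE°cell / 0.0592 = (2)(+0.344) / 0.0592 = 11.6.

log K = 11.6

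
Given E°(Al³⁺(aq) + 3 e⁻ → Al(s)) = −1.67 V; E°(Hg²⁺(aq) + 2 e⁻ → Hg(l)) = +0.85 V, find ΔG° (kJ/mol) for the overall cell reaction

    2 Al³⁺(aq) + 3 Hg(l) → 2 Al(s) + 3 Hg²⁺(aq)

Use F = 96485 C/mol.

+1459 kJ/mol

In the reaction as written Al³⁺(aq) is reduced, so the Al³⁺/Al couple is the cathode and Hg²⁺/Hg is the anode.
E°cell = −1.67 − (+0.85) = −2.52 V; balancing electrons gives n = 6.
ΔG° = −nFE°cell = −(6)(96485)(−2.52) J/mol = +1459 kJ/mol.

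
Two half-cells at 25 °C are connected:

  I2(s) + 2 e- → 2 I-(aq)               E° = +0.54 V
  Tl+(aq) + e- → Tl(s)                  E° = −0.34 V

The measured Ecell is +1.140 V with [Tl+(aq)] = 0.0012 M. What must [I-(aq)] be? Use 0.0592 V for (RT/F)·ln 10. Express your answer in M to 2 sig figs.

0.034 M

The I₂/I⁻ couple has the larger reduction potential, so it is the cathode: E°cell = +0.54 − (−0.34) = +0.88 V and n = 2.
Since E = E° − (0.0592/n)·log Q, log Q = n(E° − E)/0.0592 = −8.784.
The balanced reaction is I2(s) + 2 Tl(s) → 2 I-(aq) + 2 Tl+(aq), so Q = [I-(aq)]^2·[Tl+(aq)]^2.
Substituting the known concentrations and solving, log [I-(aq)] = −1.471 and [I-(aq)] = 0.034 M.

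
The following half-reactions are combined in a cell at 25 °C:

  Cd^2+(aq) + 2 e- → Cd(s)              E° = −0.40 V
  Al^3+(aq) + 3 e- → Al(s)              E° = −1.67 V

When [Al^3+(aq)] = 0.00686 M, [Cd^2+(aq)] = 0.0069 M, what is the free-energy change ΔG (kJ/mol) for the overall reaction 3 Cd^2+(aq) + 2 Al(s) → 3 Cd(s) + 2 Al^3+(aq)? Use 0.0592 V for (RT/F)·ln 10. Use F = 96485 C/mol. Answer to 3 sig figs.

The standard cell potential is −0.40 − (−1.67) = +1.27 V, with n = 6 electrons in the balanced equation.
The reaction quotient is [Al^3+(aq)]^2 / [Cd^2+(aq)]^3 = 143; by Nernst, E = +1.27 − (0.0592/6)(2.156) = +1.2487 V.
Finally ΔG = −nFE = −(6)(96485 C/mol)(+1.2487 V) = −723 kJ/mol.

−723 kJ/mol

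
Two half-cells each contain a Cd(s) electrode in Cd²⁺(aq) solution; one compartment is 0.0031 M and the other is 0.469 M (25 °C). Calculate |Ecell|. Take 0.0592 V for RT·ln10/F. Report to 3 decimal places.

0.065 V

For a concentration cell E°cell = 0, since both electrodes use the same couple.
The compartment with the higher Cd²⁺(aq) concentration (0.469 M) acts as the cathode; ions are reduced there and produced at the dilute (0.0031 M) anode.
With n = 2, Ecell = −(0.0592/2)·log([dilute]/[conc]) = −(0.0592/2)·log(0.0031/0.469) = +0.065 V.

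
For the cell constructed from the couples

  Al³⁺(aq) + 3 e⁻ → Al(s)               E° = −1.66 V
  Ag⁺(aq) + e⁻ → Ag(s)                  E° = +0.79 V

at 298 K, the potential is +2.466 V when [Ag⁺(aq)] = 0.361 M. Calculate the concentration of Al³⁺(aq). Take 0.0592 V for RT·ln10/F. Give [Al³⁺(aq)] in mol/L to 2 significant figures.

The Ag⁺/Ag couple has the larger reduction potential, so it is the cathode: E°cell = +0.79 − (−1.66) = +2.45 V and n = 3.
Since E = E° − (0.0592/n)·log Q, log Q = n(E° − E)/0.0592 = −0.811.
For 3 Ag⁺(aq) + Al(s) → 3 Ag(s) + Al³⁺(aq), the reaction quotient is Q = [Al³⁺(aq)] / [Ag⁺(aq)]^3.
Solving for the unknown gives log [Al³⁺(aq)] = −2.138, so [Al³⁺(aq)] ≈ 0.0073 M.

0.0073 M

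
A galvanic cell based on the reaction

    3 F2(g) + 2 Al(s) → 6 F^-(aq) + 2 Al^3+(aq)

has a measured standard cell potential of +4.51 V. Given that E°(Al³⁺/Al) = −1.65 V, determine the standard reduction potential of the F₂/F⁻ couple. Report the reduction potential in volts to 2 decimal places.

In the reaction as written the F₂/F⁻ couple is reduced (cathode) and Al³⁺/Al is oxidized (anode), so E°cell = E°(F₂/F⁻) − E°(Al³⁺/Al).
E°(F₂/F⁻) = E°cell + E°(anode) = +4.51 + (−1.65) = +2.86 V.

+2.86 V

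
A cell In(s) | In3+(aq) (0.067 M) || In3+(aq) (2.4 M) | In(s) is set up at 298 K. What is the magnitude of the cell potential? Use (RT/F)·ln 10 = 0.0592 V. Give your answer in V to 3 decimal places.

0.031 V

For a concentration cell E°cell = 0, since both electrodes use the same couple.
The compartment with the higher In3+(aq) concentration (2.4 M) acts as the cathode; ions are reduced there and produced at the dilute (0.067 M) anode.
With n = 3, Ecell = −(0.0592/3)·log([dilute]/[conc]) = −(0.0592/3)·log(0.067/2.4) = +0.031 V.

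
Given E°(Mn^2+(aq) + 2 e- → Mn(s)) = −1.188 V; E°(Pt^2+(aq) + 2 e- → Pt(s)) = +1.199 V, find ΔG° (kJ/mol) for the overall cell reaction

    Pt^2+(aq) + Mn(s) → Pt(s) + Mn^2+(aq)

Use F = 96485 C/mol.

In the reaction as written Pt^2+(aq) is reduced, so the Pt²⁺/Pt couple is the cathode and Mn²⁺/Mn is the anode.
E°cell = +1.199 − (−1.188) = +2.387 V; balancing electrons gives n = 2.
ΔG° = −nFE°cell = −(2)(96485)(+2.387) J/mol = −461 kJ/mol.

−461 kJ/mol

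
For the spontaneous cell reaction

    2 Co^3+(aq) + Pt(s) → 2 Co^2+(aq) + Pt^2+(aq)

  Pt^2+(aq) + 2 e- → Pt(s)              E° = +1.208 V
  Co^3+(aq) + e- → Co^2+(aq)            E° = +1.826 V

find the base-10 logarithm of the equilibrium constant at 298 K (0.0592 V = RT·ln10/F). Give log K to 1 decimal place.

log K = 20.9

The Co³⁺/Co²⁺ couple is reduced (cathode); E°cell = +1.826 − (+1.208) = +0.618 V with n = 2.
At equilibrium E = 0, so log K = nE°cell / 0.0592 = (2)(+0.618) / 0.0592 = 20.9.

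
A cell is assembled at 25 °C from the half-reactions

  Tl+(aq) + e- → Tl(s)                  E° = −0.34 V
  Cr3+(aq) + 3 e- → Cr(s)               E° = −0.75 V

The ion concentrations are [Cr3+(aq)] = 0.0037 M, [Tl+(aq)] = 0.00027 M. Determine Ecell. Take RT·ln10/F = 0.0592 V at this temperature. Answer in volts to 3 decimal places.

+0.247 V

Tl⁺/Tl is reduced (cathode, E° = −0.34 V) and Cr³⁺/Cr is oxidized (anode).
E°cell = E°cat − E°an = −0.34 − (−0.75) = +0.41 V; n = 3.
The balanced reaction is 3 Tl+(aq) + Cr(s) → 3 Tl(s) + Cr3+(aq), so Q = [Cr3+(aq)] / [Tl+(aq)]^3 = 1.88×10^8 and log Q = 8.274.
By the Nernst equation, E = +0.41 − (0.0592/3)·(8.274) = +0.247 V.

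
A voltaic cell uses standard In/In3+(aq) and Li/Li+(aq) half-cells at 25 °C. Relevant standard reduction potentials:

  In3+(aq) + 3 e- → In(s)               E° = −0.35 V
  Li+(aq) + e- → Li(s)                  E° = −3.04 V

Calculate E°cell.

The In³⁺/In couple has the higher E°, so In ion is reduced (cathode) and Li is oxidized (anode).
E°cell = E°(cathode) − E°(anode) = −0.35 − (−3.04) = +2.69 V.

+2.69 V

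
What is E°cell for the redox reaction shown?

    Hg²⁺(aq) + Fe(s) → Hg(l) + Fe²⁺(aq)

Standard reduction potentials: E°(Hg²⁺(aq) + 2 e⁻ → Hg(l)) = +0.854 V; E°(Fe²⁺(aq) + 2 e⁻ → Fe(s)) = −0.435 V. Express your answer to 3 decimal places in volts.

In the reaction as written, Hg²⁺(aq) is reduced (cathode) and Fe²⁺(aq) is produced by oxidation at the anode.
E°cell = E°(cathode) − E°(anode) = +0.854 − (−0.435) = +1.289 V.

+1.289 V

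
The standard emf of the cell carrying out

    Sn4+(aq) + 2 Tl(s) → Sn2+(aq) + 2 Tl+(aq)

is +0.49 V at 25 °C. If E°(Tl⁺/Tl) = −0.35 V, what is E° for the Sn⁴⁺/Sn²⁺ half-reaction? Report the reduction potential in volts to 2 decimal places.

In the reaction as written the Sn⁴⁺/Sn²⁺ couple is reduced (cathode) and Tl⁺/Tl is oxidized (anode), so E°cell = E°(Sn⁴⁺/Sn²⁺) − E°(Tl⁺/Tl).
E°(Sn⁴⁺/Sn²⁺) = E°cell + E°(anode) = +0.49 + (−0.35) = +0.14 V.

+0.14 V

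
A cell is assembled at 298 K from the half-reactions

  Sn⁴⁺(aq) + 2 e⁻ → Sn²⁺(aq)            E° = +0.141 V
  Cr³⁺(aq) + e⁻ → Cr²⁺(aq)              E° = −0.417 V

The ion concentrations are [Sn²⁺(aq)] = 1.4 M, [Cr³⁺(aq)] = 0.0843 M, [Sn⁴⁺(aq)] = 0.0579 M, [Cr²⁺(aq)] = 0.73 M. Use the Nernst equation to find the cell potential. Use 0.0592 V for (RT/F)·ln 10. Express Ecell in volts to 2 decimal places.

+0.57 V

The Sn⁴⁺/Sn²⁺ couple has the more positive E°, so it is the cathode; Cr³⁺/Cr²⁺ is the anode.
The standard potential is +0.141 − (−0.417) = +0.558 V and the balanced reaction transfers n = 2 electrons.
For the overall reaction Sn⁴⁺(aq) + 2 Cr²⁺(aq) → Sn²⁺(aq) + 2 Cr³⁺(aq), Q = ([Sn²⁺(aq)]·[Cr³⁺(aq)]^2) / ([Sn⁴⁺(aq)]·[Cr²⁺(aq)]^2) = 0.322, giving log Q = −0.492.
E = E° − (0.0592/n)·log Q = +0.558 − (0.0592/2)(−0.492) = +0.57 V.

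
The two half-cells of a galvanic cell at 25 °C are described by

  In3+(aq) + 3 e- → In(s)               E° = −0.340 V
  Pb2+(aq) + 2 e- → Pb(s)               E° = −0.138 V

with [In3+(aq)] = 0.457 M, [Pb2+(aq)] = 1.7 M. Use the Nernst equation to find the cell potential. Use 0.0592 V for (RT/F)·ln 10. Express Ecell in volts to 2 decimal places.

The Pb²⁺/Pb couple has the more positive E°, so it is the cathode; In³⁺/In is the anode.
The standard potential is −0.138 − (−0.340) = +0.202 V and the balanced reaction transfers n = 6 electrons.
The balanced reaction is 3 Pb2+(aq) + 2 In(s) → 3 Pb(s) + 2 In3+(aq), so Q = [In3+(aq)]^2 / [Pb2+(aq)]^3 = 0.0425 and log Q = −1.372.
Applying E = E° − (RT ln10/nF)·log Q gives +0.202 − (0.0592/6)(−1.372) = +0.22 V.

+0.22 V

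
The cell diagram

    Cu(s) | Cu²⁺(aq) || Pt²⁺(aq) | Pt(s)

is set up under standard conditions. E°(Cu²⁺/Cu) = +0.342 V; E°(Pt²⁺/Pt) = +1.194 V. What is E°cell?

By convention the left-hand electrode in cell notation is the anode (oxidation) and the right-hand electrode is the cathode (reduction).
E°cell = E°(right) − E°(left) = +1.194 − (+0.342) = +0.852 V.

+0.852 V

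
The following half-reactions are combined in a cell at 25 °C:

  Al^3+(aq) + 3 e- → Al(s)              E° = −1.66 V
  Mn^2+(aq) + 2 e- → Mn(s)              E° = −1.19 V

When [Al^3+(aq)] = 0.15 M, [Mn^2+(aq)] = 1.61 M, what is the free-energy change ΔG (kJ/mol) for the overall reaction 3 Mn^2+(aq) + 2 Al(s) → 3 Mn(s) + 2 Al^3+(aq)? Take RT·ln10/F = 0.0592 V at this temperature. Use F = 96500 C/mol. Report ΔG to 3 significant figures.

The standard cell potential is −1.19 − (−1.66) = +0.47 V, with n = 6 electrons in the balanced equation.
The reaction quotient is [Al^3+(aq)]^2 / [Mn^2+(aq)]^3 = 0.00539; by Nernst, E = +0.47 − (0.0592/6)(−2.268) = +0.4924 V.
Then ΔG = −nFE = −6 × 96500 × +0.4924 J/mol = −285 kJ/mol.

−285 kJ/mol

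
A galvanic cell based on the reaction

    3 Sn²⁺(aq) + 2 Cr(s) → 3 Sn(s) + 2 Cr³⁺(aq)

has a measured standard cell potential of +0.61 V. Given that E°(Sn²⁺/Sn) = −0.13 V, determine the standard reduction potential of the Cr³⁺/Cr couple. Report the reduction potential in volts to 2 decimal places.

In the reaction as written the Sn²⁺/Sn couple is reduced (cathode) and Cr³⁺/Cr is oxidized (anode), so E°cell = E°(Sn²⁺/Sn) − E°(Cr³⁺/Cr).
E°(Cr³⁺/Cr) = E°(cathode) − E°cell = −0.13 − (+0.61) = −0.74 V.

−0.74 V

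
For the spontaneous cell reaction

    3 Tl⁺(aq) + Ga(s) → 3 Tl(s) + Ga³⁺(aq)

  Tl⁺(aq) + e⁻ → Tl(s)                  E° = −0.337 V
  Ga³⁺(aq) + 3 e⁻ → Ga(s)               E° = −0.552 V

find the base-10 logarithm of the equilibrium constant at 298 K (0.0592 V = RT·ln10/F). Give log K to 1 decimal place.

The Tl⁺/Tl couple is reduced (cathode); E°cell = −0.337 − (−0.552) = +0.215 V with n = 3.
At equilibrium E = 0, so log K = nE°cell / 0.0592 = (3)(+0.215) / 0.0592 = 10.9.

log K = 10.9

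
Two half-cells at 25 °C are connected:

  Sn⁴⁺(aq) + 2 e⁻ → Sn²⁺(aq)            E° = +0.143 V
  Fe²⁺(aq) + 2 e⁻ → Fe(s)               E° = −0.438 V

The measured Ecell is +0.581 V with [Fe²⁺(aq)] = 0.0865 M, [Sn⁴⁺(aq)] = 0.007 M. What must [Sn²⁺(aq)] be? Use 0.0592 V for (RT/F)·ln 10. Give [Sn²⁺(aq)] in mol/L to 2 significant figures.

0.081 M

The Sn⁴⁺/Sn²⁺ couple has the larger reduction potential, so it is the cathode: E°cell = +0.143 − (−0.438) = +0.581 V and n = 2.
From the Nernst equation, log Q = n(E° − E)/0.0592 = 2·(+0.581 − (+0.581))/0.0592 = 0.000.
Balancing electrons gives Sn⁴⁺(aq) + Fe(s) → Sn²⁺(aq) + Fe²⁺(aq); thus Q = ([Sn²⁺(aq)]·[Fe²⁺(aq)]) / [Sn⁴⁺(aq)].
Solving for the unknown gives log [Sn²⁺(aq)] = −1.092, so [Sn²⁺(aq)] ≈ 0.081 M.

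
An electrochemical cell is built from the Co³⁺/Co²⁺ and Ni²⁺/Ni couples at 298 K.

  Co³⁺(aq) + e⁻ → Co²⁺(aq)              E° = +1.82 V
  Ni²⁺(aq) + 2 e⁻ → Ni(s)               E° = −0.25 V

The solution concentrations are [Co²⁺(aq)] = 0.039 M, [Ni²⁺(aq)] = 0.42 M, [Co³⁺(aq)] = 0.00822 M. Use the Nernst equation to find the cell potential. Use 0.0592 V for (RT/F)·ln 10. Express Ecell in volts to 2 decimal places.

Since E°(Co³⁺/Co²⁺) > E°(Ni²⁺/Ni), Co³⁺/Co²⁺ serves as the cathode.
E°cell = +1.82 − (−0.25) = +2.07 V, with n = 2 electrons transferred.
Balancing gives 2 Co³⁺(aq) + Ni(s) → 2 Co²⁺(aq) + Ni²⁺(aq); hence Q = ([Co²⁺(aq)]^2·[Ni²⁺(aq)]) / [Co³⁺(aq)]^2 = 9.45 (log Q = 0.976).
E = E° − (0.0592/n)·log Q = +2.07 − (0.0592/2)(0.976) = +2.04 V.

+2.04 V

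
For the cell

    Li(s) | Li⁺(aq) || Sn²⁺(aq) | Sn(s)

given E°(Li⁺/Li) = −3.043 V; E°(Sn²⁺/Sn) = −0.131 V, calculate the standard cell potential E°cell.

By convention the left-hand electrode in cell notation is the anode (oxidation) and the right-hand electrode is the cathode (reduction).
E°cell = E°(right) − E°(left) = −0.131 − (−3.043) = +2.912 V.

+2.912 V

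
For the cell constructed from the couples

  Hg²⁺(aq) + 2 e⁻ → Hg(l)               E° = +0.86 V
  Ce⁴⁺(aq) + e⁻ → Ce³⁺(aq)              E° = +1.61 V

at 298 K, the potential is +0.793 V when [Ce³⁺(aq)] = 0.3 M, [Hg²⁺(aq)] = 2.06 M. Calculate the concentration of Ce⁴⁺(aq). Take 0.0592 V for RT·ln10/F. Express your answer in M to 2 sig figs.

2.3 M

Ce⁴⁺/Ce³⁺ is the cathode (higher E°); E°cell = +1.61 − (+0.86) = +0.75 V with n = 2.
Rearranging E = E° − (0.0592/n)·log Q gives log Q = 2(+0.75 − (+0.793))/0.0592 = −1.453.
The balanced reaction is 2 Ce⁴⁺(aq) + Hg(l) → 2 Ce³⁺(aq) + Hg²⁺(aq), so Q = ([Ce³⁺(aq)]^2·[Hg²⁺(aq)]) / [Ce⁴⁺(aq)]^2.
Solving for the unknown gives log [Ce⁴⁺(aq)] = 0.361, so [Ce⁴⁺(aq)] ≈ 2.3 M.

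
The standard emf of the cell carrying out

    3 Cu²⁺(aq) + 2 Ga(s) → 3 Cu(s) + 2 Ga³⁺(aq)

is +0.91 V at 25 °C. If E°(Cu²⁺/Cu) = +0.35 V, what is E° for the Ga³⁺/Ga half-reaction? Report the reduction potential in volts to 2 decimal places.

−0.56 V

In the reaction as written the Cu²⁺/Cu couple is reduced (cathode) and Ga³⁺/Ga is oxidized (anode), so E°cell = E°(Cu²⁺/Cu) − E°(Ga³⁺/Ga).
E°(Ga³⁺/Ga) = E°(cathode) − E°cell = +0.35 − (+0.91) = −0.56 V.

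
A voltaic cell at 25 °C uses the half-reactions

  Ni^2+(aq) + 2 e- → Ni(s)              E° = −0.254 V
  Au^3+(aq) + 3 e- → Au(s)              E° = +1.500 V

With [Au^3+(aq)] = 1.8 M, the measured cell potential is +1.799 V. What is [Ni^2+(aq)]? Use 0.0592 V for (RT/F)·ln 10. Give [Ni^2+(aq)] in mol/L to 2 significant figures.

Au³⁺/Au is the cathode (higher E°); E°cell = +1.500 − (−0.254) = +1.754 V with n = 6.
From the Nernst equation, log Q = n(E° − E)/0.0592 = 6·(+1.754 − (+1.799))/0.0592 = −4.561.
The balanced reaction is 2 Au^3+(aq) + 3 Ni(s) → 2 Au(s) + 3 Ni^2+(aq), so Q = [Ni^2+(aq)]^3 / [Au^3+(aq)]^2.
Solving for the unknown gives log [Ni^2+(aq)] = −1.350, so [Ni^2+(aq)] ≈ 0.045 M.

0.045 M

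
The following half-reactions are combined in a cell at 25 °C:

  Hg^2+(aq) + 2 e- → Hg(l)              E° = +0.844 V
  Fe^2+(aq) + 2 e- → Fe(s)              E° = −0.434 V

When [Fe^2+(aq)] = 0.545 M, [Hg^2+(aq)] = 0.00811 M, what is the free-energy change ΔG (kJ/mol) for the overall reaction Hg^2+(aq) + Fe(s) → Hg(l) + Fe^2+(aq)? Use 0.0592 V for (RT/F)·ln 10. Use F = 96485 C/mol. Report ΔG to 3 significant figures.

With Hg²⁺/Hg reduced at the cathode, E°cell = +0.844 − (−0.434) = +1.278 V and n = 2.
The reaction quotient is [Fe^2+(aq)] / [Hg^2+(aq)] = 67.2; by Nernst, E = +1.278 − (0.0592/2)(1.827) = +1.2239 V.
ΔG = −nFE = −(2)(96485)(+1.2239) J/mol = −236 kJ/mol.

−236 kJ/mol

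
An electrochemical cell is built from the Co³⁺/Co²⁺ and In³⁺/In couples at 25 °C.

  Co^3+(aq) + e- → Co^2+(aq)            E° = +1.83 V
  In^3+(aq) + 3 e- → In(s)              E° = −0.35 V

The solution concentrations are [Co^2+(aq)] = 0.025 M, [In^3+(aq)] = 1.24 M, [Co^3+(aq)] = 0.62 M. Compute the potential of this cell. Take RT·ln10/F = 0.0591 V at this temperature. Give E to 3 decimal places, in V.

+2.261 V

The Co³⁺/Co²⁺ couple has the more positive E°, so it is the cathode; In³⁺/In is the anode.
E°cell = +1.83 − (−0.35) = +2.18 V, with n = 3 electrons transferred.
The balanced reaction is 3 Co^3+(aq) + In(s) → 3 Co^2+(aq) + In^3+(aq), so Q = ([Co^2+(aq)]^3·[In^3+(aq)]) / [Co^3+(aq)]^3 = 8.13×10^−5 and log Q = −4.090.
Applying E = E° − (RT ln10/nF)·log Q gives +2.18 − (0.0591/3)(−4.090) = +2.261 V.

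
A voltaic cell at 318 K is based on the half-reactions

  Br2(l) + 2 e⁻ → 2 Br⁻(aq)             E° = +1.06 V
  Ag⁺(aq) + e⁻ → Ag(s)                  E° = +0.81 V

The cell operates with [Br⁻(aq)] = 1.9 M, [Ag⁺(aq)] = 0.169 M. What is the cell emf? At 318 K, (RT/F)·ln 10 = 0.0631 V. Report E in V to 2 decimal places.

Br₂/Br⁻ is reduced (cathode, E° = +1.06 V) and Ag⁺/Ag is oxidized (anode).
The standard potential is +1.06 − (+0.81) = +0.25 V and the balanced reaction transfers n = 2 electrons.
Balancing gives Br2(l) + 2 Ag(s) → 2 Br⁻(aq) + 2 Ag⁺(aq); hence Q = [Br⁻(aq)]^2·[Ag⁺(aq)]^2 = 0.103 (log Q = −0.987).
Applying E = E° − (RT ln10/nF)·log Q gives +0.25 − (0.0631/2)(−0.987) = +0.28 V.

+0.28 V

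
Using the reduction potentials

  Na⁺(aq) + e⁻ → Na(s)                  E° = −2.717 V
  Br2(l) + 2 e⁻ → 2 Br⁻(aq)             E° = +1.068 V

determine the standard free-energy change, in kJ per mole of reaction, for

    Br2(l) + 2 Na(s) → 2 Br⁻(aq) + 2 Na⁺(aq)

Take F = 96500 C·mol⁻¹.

−731 kJ/mol

In the reaction as written Br2(l) is reduced, so the Br₂/Br⁻ couple is the cathode and Na⁺/Na is the anode.
E°cell = +1.068 − (−2.717) = +3.785 V; balancing electrons gives n = 2.
ΔG° = −nFE°cell = −(2)(96500)(+3.785) J/mol = −731 kJ/mol.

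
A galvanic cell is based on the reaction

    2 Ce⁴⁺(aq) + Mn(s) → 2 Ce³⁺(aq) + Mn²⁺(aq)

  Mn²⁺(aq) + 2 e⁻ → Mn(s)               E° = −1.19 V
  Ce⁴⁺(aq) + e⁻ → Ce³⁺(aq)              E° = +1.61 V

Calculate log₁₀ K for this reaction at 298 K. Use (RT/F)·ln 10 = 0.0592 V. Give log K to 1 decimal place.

The Ce⁴⁺/Ce³⁺ couple is reduced (cathode); E°cell = +1.61 − (−1.19) = +2.80 V with n = 2.
At equilibrium E = 0, so log K = nE°cell / 0.0592 = (2)(+2.80) / 0.0592 = 94.6.

log K = 94.6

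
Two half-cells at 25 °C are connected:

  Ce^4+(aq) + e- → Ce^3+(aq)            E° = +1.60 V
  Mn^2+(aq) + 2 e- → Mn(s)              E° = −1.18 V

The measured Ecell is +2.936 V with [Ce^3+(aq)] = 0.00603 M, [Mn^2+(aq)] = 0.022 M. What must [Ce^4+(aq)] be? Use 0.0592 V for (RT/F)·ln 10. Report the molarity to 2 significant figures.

With Ce⁴⁺/Ce³⁺ at the cathode and Mn²⁺/Mn at the anode, E°cell = +1.60 − (−1.18) = +2.78 V (n = 2).
Since E = E° − (0.0592/n)·log Q, log Q = n(E° − E)/0.0592 = −5.270.
For 2 Ce^4+(aq) + Mn(s) → 2 Ce^3+(aq) + Mn^2+(aq), the reaction quotient is Q = ([Ce^3+(aq)]^2·[Mn^2+(aq)]) / [Ce^4+(aq)]^2.
Isolating [Ce^4+(aq)] in Q = 10^{−5.270} yields log [Ce^4+(aq)] = −0.413, i.e. 0.39 M.

0.39 M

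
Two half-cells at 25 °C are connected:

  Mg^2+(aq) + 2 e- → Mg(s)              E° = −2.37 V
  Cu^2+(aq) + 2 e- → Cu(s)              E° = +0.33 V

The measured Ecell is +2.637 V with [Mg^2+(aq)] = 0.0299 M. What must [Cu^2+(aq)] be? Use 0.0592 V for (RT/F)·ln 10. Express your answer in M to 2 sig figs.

0.00022 M

With Cu²⁺/Cu at the cathode and Mg²⁺/Mg at the anode, E°cell = +0.33 − (−2.37) = +2.70 V (n = 2).
Since E = E° − (0.0592/n)·log Q, log Q = n(E° − E)/0.0592 = 2.128.
Balancing electrons gives Cu^2+(aq) + Mg(s) → Cu(s) + Mg^2+(aq); thus Q = [Mg^2+(aq)] / [Cu^2+(aq)].
Substituting the known concentrations and solving, log [Cu^2+(aq)] = −3.652 and [Cu^2+(aq)] = 0.00022 M.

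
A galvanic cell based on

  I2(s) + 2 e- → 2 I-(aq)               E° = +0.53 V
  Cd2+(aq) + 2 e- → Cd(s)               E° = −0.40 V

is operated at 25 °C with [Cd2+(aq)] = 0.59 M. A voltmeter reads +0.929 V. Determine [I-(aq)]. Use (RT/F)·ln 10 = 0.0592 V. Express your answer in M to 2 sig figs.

I₂/I⁻ is the cathode (higher E°); E°cell = +0.53 − (−0.40) = +0.93 V with n = 2.
From the Nernst equation, log Q = n(E° − E)/0.0592 = 2·(+0.93 − (+0.929))/0.0592 = 0.034.
For I2(s) + Cd(s) → 2 I-(aq) + Cd2+(aq), the reaction quotient is Q = [I-(aq)]^2·[Cd2+(aq)].
Isolating [I-(aq)] in Q = 10^{0.034} yields log [I-(aq)] = 0.132, i.e. 1.4 M.

1.4 M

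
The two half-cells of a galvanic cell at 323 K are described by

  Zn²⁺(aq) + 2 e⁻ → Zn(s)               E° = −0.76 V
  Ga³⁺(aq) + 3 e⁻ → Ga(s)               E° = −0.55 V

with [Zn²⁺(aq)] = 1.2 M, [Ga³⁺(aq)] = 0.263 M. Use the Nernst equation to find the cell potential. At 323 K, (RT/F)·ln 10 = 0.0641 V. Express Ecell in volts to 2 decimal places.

Ga³⁺/Ga is reduced (cathode, E° = −0.55 V) and Zn²⁺/Zn is oxidized (anode).
E°cell = −0.55 − (−0.76) = +0.21 V, with n = 6 electrons transferred.
The balanced reaction is 2 Ga³⁺(aq) + 3 Zn(s) → 2 Ga(s) + 3 Zn²⁺(aq), so Q = [Zn²⁺(aq)]^3 / [Ga³⁺(aq)]^2 = 25 and log Q = 1.398.
Applying E = E° − (RT ln10/nF)·log Q gives +0.21 − (0.0641/6)(1.398) = +0.20 V.

+0.20 V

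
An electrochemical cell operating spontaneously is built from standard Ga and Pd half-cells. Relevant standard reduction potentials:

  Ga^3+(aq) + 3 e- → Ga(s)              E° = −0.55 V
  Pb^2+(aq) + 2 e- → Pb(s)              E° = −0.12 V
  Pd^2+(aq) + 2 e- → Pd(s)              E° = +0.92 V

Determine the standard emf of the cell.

Of the two couples in this cell, the one with the more positive reduction potential is reduced at the cathode: here that is Pd²⁺/Pd (+0.92 V); Ga³⁺/Ga (−0.55 V) is the anode.
E°cell = E°(cathode) − E°(anode) = +0.92 − (−0.55) = +1.47 V.

+1.47 V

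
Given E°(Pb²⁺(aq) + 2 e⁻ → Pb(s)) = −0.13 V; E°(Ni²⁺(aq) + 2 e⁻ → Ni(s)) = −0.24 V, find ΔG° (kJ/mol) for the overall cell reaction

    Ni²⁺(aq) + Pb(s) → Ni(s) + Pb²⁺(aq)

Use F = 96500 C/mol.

In the reaction as written Ni²⁺(aq) is reduced, so the Ni²⁺/Ni couple is the cathode and Pb²⁺/Pb is the anode.
E°cell = −0.24 − (−0.13) = −0.11 V; balancing electrons gives n = 2.
ΔG° = −nFE°cell = −(2)(96500)(−0.11) J/mol = +21.2 kJ/mol.

+21.2 kJ/mol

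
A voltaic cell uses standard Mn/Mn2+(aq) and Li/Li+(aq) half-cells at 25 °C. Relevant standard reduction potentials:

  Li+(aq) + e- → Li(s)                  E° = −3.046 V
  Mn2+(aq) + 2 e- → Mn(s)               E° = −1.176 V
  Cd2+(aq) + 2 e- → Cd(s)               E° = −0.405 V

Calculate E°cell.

The Mn²⁺/Mn couple has the higher E°, so Mn ion is reduced (cathode) and Li is oxidized (anode).
E°cell = E°(cathode) − E°(anode) = −1.176 − (−3.046) = +1.870 V.

+1.870 V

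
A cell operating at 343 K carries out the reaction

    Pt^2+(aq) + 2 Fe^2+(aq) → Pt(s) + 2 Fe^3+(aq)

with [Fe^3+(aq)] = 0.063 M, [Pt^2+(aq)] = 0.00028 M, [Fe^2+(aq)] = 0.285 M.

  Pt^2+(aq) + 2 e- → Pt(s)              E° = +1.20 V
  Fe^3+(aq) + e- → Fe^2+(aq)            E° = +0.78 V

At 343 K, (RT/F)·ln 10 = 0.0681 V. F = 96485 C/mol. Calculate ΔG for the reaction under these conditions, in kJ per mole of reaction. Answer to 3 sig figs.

−66.3 kJ/mol

The standard cell potential is +1.20 − (+0.78) = +0.42 V, with n = 2 electrons in the balanced equation.
Q = [Fe^3+(aq)]^2 / ([Pt^2+(aq)]·[Fe^2+(aq)]^2) = 175, so log Q = 2.242 and E = +0.42 − (0.0681/2)(2.242) = +0.3437 V.
ΔG = −nFE = −(2)(96485)(+0.3437) J/mol = −66.3 kJ/mol.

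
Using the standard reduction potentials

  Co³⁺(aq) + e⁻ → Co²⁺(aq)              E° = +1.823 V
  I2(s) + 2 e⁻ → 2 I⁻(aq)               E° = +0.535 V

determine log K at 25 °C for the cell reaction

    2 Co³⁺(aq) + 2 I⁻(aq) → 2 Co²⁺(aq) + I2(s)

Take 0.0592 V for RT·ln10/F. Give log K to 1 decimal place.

log K = 43.5

The Co³⁺/Co²⁺ couple is reduced (cathode); E°cell = +1.823 − (+0.535) = +1.288 V with n = 2.
At equilibrium E = 0, so log K = nE°cell / 0.0592 = (2)(+1.288) / 0.0592 = 43.5.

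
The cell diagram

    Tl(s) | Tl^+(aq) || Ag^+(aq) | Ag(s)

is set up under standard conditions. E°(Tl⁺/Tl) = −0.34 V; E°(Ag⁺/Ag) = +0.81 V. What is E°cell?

By convention the left-hand electrode in cell notation is the anode (oxidation) and the right-hand electrode is the cathode (reduction).
E°cell = E°(right) − E°(left) = +0.81 − (−0.34) = +1.15 V.

+1.15 V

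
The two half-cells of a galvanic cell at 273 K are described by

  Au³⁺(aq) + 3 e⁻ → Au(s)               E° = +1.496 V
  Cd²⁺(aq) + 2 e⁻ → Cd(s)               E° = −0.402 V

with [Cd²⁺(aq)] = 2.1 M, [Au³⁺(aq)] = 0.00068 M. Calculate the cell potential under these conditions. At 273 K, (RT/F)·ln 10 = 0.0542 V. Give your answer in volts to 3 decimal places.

Au³⁺/Au is reduced (cathode, E° = +1.496 V) and Cd²⁺/Cd is oxidized (anode).
The standard potential is +1.496 − (−0.402) = +1.898 V and the balanced reaction transfers n = 6 electrons.
The balanced reaction is 2 Au³⁺(aq) + 3 Cd(s) → 2 Au(s) + 3 Cd²⁺(aq), so Q = [Cd²⁺(aq)]^3 / [Au³⁺(aq)]^2 = 2×10^7 and log Q = 7.302.
By the Nernst equation, E = +1.898 − (0.0542/6)·(7.302) = +1.832 V.

+1.832 V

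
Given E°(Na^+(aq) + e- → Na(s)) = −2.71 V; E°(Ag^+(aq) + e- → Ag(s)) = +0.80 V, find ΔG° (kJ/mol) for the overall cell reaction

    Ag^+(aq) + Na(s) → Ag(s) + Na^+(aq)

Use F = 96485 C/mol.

−339 kJ/mol

In the reaction as written Ag^+(aq) is reduced, so the Ag⁺/Ag couple is the cathode and Na⁺/Na is the anode.
E°cell = +0.80 − (−2.71) = +3.51 V; balancing electrons gives n = 1.
ΔG° = −nFE°cell = −(1)(96485)(+3.51) J/mol = −339 kJ/mol.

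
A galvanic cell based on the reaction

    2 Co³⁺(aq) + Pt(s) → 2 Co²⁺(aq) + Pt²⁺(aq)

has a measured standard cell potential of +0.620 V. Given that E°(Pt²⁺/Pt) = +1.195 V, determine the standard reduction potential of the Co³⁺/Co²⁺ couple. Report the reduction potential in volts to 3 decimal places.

In the reaction as written the Co³⁺/Co²⁺ couple is reduced (cathode) and Pt²⁺/Pt is oxidized (anode), so E°cell = E°(Co³⁺/Co²⁺) − E°(Pt²⁺/Pt).
E°(Co³⁺/Co²⁺) = E°cell + E°(anode) = +0.620 + (+1.195) = +1.815 V.

+1.815 V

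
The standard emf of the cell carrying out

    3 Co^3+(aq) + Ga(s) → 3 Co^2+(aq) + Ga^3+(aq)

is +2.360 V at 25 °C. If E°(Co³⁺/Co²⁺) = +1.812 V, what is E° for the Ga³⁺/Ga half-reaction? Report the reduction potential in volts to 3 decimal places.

−0.548 V

In the reaction as written the Co³⁺/Co²⁺ couple is reduced (cathode) and Ga³⁺/Ga is oxidized (anode), so E°cell = E°(Co³⁺/Co²⁺) − E°(Ga³⁺/Ga).
E°(Ga³⁺/Ga) = E°(cathode) − E°cell = +1.812 − (+2.360) = −0.548 V.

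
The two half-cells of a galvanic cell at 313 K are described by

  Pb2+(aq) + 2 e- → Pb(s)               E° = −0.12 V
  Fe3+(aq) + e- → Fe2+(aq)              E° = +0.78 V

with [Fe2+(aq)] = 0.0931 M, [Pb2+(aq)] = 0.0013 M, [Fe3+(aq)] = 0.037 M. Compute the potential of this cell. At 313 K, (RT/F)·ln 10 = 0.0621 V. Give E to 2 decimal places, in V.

+0.96 V

Since E°(Fe³⁺/Fe²⁺) > E°(Pb²⁺/Pb), Fe³⁺/Fe²⁺ serves as the cathode.
E°cell = +0.78 − (−0.12) = +0.90 V, with n = 2 electrons transferred.
For the overall reaction 2 Fe3+(aq) + Pb(s) → 2 Fe2+(aq) + Pb2+(aq), Q = ([Fe2+(aq)]^2·[Pb2+(aq)]) / [Fe3+(aq)]^2 = 0.00823, giving log Q = −2.085.
E = E° − (0.0621/n)·log Q = +0.90 − (0.0621/2)(−2.085) = +0.96 V.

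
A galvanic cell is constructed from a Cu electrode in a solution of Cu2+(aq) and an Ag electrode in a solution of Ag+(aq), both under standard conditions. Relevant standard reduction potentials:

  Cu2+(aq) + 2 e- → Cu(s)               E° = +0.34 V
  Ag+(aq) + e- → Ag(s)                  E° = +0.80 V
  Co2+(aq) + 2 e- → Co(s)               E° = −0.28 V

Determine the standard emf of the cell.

The Ag⁺/Ag couple has the higher E°, so Ag ion is reduced (cathode) and Cu is oxidized (anode).
E°cell = E°(cathode) − E°(anode) = +0.80 − (+0.34) = +0.46 V.

+0.46 V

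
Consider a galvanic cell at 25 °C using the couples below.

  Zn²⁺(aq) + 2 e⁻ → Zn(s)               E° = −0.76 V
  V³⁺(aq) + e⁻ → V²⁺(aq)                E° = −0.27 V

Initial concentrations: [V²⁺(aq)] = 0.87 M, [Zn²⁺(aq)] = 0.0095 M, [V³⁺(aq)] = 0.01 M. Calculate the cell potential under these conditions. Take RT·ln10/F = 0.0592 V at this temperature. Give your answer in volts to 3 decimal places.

The V³⁺/V²⁺ couple has the more positive E°, so it is the cathode; Zn²⁺/Zn is the anode.
E°cell = E°cat − E°an = −0.27 − (−0.76) = +0.49 V; n = 2.
For the overall reaction 2 V³⁺(aq) + Zn(s) → 2 V²⁺(aq) + Zn²⁺(aq), Q = ([V²⁺(aq)]^2·[Zn²⁺(aq)]) / [V³⁺(aq)]^2 = 71.9, giving log Q = 1.857.
Applying E = E° − (RT ln10/nF)·log Q gives +0.49 − (0.0592/2)(1.857) = +0.435 V.

+0.435 V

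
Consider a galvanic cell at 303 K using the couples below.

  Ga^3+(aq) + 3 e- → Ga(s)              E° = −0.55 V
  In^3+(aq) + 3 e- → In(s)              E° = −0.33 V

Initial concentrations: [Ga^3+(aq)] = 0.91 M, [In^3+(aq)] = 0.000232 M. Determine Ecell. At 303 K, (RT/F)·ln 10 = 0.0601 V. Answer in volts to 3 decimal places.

Since E°(In³⁺/In) > E°(Ga³⁺/Ga), In³⁺/In serves as the cathode.
E°cell = E°cat − E°an = −0.33 − (−0.55) = +0.22 V; n = 3.
The balanced reaction is In^3+(aq) + Ga(s) → In(s) + Ga^3+(aq), so Q = [Ga^3+(aq)] / [In^3+(aq)] = 3.92×10^3 and log Q = 3.594.
Applying E = E° − (RT ln10/nF)·log Q gives +0.22 − (0.0601/3)(3.594) = +0.148 V.

+0.148 V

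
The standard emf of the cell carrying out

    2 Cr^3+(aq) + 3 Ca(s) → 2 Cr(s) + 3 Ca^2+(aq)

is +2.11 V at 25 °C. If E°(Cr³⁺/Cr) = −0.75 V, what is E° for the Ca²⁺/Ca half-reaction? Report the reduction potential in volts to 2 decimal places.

−2.86 V

In the reaction as written the Cr³⁺/Cr couple is reduced (cathode) and Ca²⁺/Ca is oxidized (anode), so E°cell = E°(Cr³⁺/Cr) − E°(Ca²⁺/Ca).
E°(Ca²⁺/Ca) = E°(cathode) − E°cell = −0.75 − (+2.11) = −2.86 V.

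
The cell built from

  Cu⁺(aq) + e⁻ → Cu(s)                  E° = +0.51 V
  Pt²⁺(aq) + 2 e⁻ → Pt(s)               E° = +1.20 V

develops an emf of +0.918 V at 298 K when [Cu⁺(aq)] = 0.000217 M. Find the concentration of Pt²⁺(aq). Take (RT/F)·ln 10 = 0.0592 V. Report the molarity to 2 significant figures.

2.4 M

Pt²⁺/Pt is the cathode (higher E°); E°cell = +1.20 − (+0.51) = +0.69 V with n = 2.
Since E = E° − (0.0592/n)·log Q, log Q = n(E° − E)/0.0592 = −7.703.
The balanced reaction is Pt²⁺(aq) + 2 Cu(s) → Pt(s) + 2 Cu⁺(aq), so Q = [Cu⁺(aq)]^2 / [Pt²⁺(aq)].
Substituting the known concentrations and solving, log [Pt²⁺(aq)] = 0.376 and [Pt²⁺(aq)] = 2.4 M.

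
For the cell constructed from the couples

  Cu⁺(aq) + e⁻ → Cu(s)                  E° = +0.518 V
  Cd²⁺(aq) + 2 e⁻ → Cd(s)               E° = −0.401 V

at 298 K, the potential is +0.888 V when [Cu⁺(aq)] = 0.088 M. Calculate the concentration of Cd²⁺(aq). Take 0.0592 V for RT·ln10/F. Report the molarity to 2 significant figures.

0.086 M

The Cu⁺/Cu couple has the larger reduction potential, so it is the cathode: E°cell = +0.518 − (−0.401) = +0.919 V and n = 2.
Rearranging E = E° − (0.0592/n)·log Q gives log Q = 2(+0.919 − (+0.888))/0.0592 = 1.047.
Balancing electrons gives 2 Cu⁺(aq) + Cd(s) → 2 Cu(s) + Cd²⁺(aq); thus Q = [Cd²⁺(aq)] / [Cu⁺(aq)]^2.
Solving for the unknown gives log [Cd²⁺(aq)] = −1.064, so [Cd²⁺(aq)] ≈ 0.086 M.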